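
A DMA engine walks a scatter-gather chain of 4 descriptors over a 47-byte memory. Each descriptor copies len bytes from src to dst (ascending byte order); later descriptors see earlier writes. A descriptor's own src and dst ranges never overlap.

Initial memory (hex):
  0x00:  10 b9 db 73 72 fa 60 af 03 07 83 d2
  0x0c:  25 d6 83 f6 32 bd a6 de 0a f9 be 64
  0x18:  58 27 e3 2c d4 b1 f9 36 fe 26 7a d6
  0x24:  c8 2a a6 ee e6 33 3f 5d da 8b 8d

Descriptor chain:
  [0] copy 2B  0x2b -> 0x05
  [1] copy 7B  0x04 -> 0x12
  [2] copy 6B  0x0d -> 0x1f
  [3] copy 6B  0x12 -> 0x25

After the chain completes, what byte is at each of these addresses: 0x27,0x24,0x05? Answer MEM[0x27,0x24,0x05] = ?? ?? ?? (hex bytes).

MEM[0x27,0x24,0x05] = da 72 5d

D0: mem[0x05..0x06] <- [5d da]
D1: mem[0x12..0x18] <- [72 5d da af 03 07 83]
D2: mem[0x1f..0x24] <- [d6 83 f6 32 bd 72]
D3: mem[0x25..0x2a] <- [72 5d da af 03 07]
query mem[0x27]=0xda, mem[0x24]=0x72, mem[0x05]=0x5d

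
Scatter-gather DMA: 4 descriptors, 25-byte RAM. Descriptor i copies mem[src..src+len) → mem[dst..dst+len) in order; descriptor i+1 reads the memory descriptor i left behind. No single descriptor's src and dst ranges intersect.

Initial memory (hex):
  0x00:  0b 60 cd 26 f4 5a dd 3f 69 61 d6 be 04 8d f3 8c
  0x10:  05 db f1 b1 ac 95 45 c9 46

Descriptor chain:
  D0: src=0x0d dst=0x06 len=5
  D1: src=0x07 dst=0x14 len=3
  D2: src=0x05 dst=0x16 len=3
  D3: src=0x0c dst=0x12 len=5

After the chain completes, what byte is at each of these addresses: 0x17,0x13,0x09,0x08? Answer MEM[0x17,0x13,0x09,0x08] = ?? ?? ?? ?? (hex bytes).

  after D0: wrote 5B at 0x06 = 8df38c05db
  after D1: wrote 3B at 0x14 = f38c05
  after D2: wrote 3B at 0x16 = 5a8df3
  after D3: wrote 5B at 0x12 = 048df38c05
query mem[0x17]=0x8d, mem[0x13]=0x8d, mem[0x09]=0x05, mem[0x08]=0x8c

MEM[0x17,0x13,0x09,0x08] = 8d 8d 05 8c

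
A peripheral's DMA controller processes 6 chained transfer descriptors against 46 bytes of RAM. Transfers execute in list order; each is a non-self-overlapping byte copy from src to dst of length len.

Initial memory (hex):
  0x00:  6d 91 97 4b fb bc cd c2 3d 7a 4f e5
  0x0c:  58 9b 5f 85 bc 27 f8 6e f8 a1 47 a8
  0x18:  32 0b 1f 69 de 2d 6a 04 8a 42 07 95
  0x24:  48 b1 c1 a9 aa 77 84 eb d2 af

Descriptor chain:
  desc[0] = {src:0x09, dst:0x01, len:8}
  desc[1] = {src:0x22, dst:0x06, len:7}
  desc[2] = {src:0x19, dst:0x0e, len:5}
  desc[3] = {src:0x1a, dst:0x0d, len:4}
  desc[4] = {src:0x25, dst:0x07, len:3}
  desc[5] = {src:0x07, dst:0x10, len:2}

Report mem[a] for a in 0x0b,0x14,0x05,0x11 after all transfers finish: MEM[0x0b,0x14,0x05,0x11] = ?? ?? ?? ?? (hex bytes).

[0] 0x09->0x01 len=8 : 7a 4f e5 58 9b 5f 85 bc
[1] 0x22->0x06 len=7 : 07 95 48 b1 c1 a9 aa
[2] 0x19->0x0e len=5 : 0b 1f 69 de 2d
[3] 0x1a->0x0d len=4 : 1f 69 de 2d
[4] 0x25->0x07 len=3 : b1 c1 a9
[5] 0x07->0x10 len=2 : b1 c1
query mem[0x0b]=0xa9, mem[0x14]=0xf8, mem[0x05]=0x9b, mem[0x11]=0xc1

MEM[0x0b,0x14,0x05,0x11] = a9 f8 9b c1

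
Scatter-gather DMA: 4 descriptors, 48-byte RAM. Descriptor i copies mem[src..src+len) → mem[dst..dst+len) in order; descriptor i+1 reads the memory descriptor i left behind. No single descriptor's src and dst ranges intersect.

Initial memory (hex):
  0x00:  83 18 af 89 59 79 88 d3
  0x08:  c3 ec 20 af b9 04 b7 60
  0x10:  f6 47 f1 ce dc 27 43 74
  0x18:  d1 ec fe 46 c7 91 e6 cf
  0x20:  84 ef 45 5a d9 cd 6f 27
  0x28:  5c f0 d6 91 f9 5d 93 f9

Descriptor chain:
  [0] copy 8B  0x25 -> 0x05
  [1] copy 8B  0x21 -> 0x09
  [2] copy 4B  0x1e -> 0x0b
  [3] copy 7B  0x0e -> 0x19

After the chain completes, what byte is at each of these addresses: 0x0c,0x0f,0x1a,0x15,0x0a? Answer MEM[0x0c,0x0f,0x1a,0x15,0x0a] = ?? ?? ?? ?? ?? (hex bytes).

MEM[0x0c,0x0f,0x1a,0x15,0x0a] = cf 27 27 27 45

  after D0: wrote 8B at 0x05 = cd6f275cf0d691f9
  after D1: wrote 8B at 0x09 = ef455ad9cd6f275c
  after D2: wrote 4B at 0x0b = e6cf84ef
  after D3: wrote 7B at 0x19 = ef275c47f1cedc
query mem[0x0c]=0xcf, mem[0x0f]=0x27, mem[0x1a]=0x27, mem[0x15]=0x27, mem[0x0a]=0x45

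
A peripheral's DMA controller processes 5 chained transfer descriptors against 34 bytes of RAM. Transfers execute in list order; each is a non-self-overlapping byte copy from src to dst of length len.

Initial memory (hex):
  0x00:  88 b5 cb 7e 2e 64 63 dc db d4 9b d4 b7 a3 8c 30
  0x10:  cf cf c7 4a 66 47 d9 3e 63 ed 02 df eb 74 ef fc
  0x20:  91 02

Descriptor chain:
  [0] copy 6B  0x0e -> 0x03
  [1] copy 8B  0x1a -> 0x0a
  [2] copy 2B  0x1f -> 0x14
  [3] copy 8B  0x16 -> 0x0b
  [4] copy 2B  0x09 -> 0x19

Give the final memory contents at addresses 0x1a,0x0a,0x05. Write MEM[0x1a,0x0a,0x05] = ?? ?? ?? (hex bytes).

MEM[0x1a,0x0a,0x05] = 02 02 cf

#0 dst[0x03+6] := {0x8c,0x30,0xcf,0xcf,0xc7,0x4a}
#1 dst[0x0a+8] := {0x02,0xdf,0xeb,0x74,0xef,0xfc,0x91,0x02}
#2 dst[0x14+2] := {0xfc,0x91}
#3 dst[0x0b+8] := {0xd9,0x3e,0x63,0xed,0x02,0xdf,0xeb,0x74}
#4 dst[0x19+2] := {0xd4,0x02}
query mem[0x1a]=0x02, mem[0x0a]=0x02, mem[0x05]=0xcf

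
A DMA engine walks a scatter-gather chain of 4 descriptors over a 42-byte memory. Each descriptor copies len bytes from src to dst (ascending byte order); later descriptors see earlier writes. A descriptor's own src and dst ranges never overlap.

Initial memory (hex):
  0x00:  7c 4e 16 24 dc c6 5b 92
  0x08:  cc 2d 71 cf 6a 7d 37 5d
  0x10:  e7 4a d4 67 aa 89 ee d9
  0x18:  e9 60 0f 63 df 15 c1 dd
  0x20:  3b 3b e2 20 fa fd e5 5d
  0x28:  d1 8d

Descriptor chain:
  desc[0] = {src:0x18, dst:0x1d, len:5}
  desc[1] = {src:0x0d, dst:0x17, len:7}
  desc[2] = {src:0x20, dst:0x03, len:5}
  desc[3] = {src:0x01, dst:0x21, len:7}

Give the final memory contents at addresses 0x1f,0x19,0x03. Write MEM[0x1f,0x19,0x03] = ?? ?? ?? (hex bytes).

MEM[0x1f,0x19,0x03] = 0f 5d 63

#0 dst[0x1d+5] := {0xe9,0x60,0x0f,0x63,0xdf}
#1 dst[0x17+7] := {0x7d,0x37,0x5d,0xe7,0x4a,0xd4,0x67}
#2 dst[0x03+5] := {0x63,0xdf,0xe2,0x20,0xfa}
#3 dst[0x21+7] := {0x4e,0x16,0x63,0xdf,0xe2,0x20,0xfa}
query mem[0x1f]=0x0f, mem[0x19]=0x5d, mem[0x03]=0x63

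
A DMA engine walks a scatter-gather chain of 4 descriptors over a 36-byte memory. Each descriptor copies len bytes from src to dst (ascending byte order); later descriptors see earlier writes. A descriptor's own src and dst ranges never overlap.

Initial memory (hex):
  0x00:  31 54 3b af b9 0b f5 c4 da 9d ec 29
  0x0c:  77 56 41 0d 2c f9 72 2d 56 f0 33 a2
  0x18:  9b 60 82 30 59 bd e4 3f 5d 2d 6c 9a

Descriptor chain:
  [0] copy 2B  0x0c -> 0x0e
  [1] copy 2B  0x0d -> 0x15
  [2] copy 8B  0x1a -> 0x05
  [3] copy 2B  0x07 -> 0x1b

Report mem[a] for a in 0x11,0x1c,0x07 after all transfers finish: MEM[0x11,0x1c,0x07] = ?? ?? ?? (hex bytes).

MEM[0x11,0x1c,0x07] = f9 bd 59

D0: mem[0x0e..0x0f] <- [77 56]
D1: mem[0x15..0x16] <- [56 77]
D2: mem[0x05..0x0c] <- [82 30 59 bd e4 3f 5d 2d]
D3: mem[0x1b..0x1c] <- [59 bd]
query mem[0x11]=0xf9, mem[0x1c]=0xbd, mem[0x07]=0x59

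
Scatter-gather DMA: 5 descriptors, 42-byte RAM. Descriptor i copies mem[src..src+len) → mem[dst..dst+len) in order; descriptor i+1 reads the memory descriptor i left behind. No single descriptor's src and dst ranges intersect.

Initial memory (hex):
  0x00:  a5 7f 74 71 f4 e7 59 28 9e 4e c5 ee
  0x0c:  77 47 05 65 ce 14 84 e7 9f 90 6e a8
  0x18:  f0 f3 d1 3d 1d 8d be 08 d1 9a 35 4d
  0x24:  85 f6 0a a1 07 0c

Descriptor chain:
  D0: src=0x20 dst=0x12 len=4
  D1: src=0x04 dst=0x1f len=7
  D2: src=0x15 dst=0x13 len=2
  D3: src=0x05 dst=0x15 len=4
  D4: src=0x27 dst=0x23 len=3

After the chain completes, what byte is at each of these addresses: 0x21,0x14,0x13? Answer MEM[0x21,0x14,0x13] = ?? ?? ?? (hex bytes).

D0: mem[0x12..0x15] <- [d1 9a 35 4d]
D1: mem[0x1f..0x25] <- [f4 e7 59 28 9e 4e c5]
D2: mem[0x13..0x14] <- [4d 6e]
D3: mem[0x15..0x18] <- [e7 59 28 9e]
D4: mem[0x23..0x25] <- [a1 07 0c]
query mem[0x21]=0x59, mem[0x14]=0x6e, mem[0x13]=0x4d

MEM[0x21,0x14,0x13] = 59 6e 4d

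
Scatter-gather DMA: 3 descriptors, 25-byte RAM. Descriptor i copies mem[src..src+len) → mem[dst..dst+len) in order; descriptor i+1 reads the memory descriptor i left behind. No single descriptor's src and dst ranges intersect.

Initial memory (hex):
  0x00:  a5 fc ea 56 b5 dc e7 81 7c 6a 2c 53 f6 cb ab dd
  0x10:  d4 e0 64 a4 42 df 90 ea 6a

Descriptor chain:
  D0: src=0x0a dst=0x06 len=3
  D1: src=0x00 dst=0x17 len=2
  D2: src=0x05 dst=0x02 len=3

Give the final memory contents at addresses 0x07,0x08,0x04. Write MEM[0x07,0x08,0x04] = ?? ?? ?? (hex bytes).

MEM[0x07,0x08,0x04] = 53 f6 53

[0] 0x0a->0x06 len=3 : 2c 53 f6
[1] 0x00->0x17 len=2 : a5 fc
[2] 0x05->0x02 len=3 : dc 2c 53
query mem[0x07]=0x53, mem[0x08]=0xf6, mem[0x04]=0x53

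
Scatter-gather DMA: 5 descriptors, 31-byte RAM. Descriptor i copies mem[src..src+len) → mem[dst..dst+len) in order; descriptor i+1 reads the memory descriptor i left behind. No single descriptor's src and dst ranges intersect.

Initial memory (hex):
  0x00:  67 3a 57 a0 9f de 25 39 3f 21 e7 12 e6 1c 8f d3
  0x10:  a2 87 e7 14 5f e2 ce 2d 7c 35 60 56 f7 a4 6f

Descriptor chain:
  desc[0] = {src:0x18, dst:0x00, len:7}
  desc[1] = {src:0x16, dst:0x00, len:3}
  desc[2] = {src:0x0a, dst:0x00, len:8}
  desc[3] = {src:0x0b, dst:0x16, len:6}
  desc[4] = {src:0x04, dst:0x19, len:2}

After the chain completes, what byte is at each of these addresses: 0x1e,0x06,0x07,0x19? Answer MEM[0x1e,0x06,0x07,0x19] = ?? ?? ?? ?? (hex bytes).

[0] 0x18->0x00 len=7 : 7c 35 60 56 f7 a4 6f
[1] 0x16->0x00 len=3 : ce 2d 7c
[2] 0x0a->0x00 len=8 : e7 12 e6 1c 8f d3 a2 87
[3] 0x0b->0x16 len=6 : 12 e6 1c 8f d3 a2
[4] 0x04->0x19 len=2 : 8f d3
query mem[0x1e]=0x6f, mem[0x06]=0xa2, mem[0x07]=0x87, mem[0x19]=0x8f

MEM[0x1e,0x06,0x07,0x19] = 6f a2 87 8f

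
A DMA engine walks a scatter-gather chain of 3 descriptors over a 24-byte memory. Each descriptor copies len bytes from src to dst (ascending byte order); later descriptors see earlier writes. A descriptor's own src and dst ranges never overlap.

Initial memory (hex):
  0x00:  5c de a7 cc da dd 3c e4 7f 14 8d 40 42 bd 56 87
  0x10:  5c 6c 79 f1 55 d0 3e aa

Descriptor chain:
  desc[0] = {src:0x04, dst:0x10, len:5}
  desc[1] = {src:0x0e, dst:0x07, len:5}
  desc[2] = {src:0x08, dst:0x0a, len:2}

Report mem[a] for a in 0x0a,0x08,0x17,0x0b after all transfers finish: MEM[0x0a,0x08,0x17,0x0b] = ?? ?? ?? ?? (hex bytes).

  after D0: wrote 5B at 0x10 = dadd3ce47f
  after D1: wrote 5B at 0x07 = 5687dadd3c
  after D2: wrote 2B at 0x0a = 87da
query mem[0x0a]=0x87, mem[0x08]=0x87, mem[0x17]=0xaa, mem[0x0b]=0xda

MEM[0x0a,0x08,0x17,0x0b] = 87 87 aa da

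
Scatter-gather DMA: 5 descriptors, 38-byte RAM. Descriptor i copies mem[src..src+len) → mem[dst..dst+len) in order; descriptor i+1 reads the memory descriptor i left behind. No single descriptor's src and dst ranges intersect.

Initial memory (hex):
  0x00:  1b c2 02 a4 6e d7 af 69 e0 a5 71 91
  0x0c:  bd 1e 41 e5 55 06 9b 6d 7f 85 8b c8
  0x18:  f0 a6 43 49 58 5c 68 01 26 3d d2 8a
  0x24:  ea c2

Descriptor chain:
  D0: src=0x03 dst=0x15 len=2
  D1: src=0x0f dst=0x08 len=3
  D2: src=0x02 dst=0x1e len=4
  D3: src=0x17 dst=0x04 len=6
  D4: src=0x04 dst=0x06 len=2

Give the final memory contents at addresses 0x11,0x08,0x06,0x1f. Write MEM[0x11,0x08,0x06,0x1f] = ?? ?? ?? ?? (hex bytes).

#0 dst[0x15+2] := {0xa4,0x6e}
#1 dst[0x08+3] := {0xe5,0x55,0x06}
#2 dst[0x1e+4] := {0x02,0xa4,0x6e,0xd7}
#3 dst[0x04+6] := {0xc8,0xf0,0xa6,0x43,0x49,0x58}
#4 dst[0x06+2] := {0xc8,0xf0}
query mem[0x11]=0x06, mem[0x08]=0x49, mem[0x06]=0xc8, mem[0x1f]=0xa4

MEM[0x11,0x08,0x06,0x1f] = 06 49 c8 a4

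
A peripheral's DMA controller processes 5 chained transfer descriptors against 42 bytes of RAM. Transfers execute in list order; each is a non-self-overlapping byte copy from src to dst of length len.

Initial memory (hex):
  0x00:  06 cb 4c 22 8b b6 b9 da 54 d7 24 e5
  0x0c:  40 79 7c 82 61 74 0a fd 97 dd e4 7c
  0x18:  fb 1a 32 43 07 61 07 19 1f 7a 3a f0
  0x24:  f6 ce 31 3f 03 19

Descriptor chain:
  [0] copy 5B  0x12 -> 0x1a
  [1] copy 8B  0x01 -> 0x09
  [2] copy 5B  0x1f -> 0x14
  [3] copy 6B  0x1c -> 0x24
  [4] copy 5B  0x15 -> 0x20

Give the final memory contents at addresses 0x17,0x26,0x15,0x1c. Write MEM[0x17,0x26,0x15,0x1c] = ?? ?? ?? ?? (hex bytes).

MEM[0x17,0x26,0x15,0x1c] = 3a e4 1f 97

#0 dst[0x1a+5] := {0x0a,0xfd,0x97,0xdd,0xe4}
#1 dst[0x09+8] := {0xcb,0x4c,0x22,0x8b,0xb6,0xb9,0xda,0x54}
#2 dst[0x14+5] := {0x19,0x1f,0x7a,0x3a,0xf0}
#3 dst[0x24+6] := {0x97,0xdd,0xe4,0x19,0x1f,0x7a}
#4 dst[0x20+5] := {0x1f,0x7a,0x3a,0xf0,0x1a}
query mem[0x17]=0x3a, mem[0x26]=0xe4, mem[0x15]=0x1f, mem[0x1c]=0x97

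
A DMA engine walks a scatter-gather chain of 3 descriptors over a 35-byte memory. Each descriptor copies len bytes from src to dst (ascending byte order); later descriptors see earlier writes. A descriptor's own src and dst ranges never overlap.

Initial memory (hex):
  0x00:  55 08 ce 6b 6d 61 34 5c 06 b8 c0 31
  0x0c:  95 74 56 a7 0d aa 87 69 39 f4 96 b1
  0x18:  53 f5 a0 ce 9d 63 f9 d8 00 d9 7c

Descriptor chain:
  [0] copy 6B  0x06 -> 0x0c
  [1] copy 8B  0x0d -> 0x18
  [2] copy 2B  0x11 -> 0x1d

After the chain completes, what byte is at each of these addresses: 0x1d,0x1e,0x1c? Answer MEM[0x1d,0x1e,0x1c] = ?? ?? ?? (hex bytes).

MEM[0x1d,0x1e,0x1c] = 31 87 31

D0: mem[0x0c..0x11] <- [34 5c 06 b8 c0 31]
D1: mem[0x18..0x1f] <- [5c 06 b8 c0 31 87 69 39]
D2: mem[0x1d..0x1e] <- [31 87]
query mem[0x1d]=0x31, mem[0x1e]=0x87, mem[0x1c]=0x31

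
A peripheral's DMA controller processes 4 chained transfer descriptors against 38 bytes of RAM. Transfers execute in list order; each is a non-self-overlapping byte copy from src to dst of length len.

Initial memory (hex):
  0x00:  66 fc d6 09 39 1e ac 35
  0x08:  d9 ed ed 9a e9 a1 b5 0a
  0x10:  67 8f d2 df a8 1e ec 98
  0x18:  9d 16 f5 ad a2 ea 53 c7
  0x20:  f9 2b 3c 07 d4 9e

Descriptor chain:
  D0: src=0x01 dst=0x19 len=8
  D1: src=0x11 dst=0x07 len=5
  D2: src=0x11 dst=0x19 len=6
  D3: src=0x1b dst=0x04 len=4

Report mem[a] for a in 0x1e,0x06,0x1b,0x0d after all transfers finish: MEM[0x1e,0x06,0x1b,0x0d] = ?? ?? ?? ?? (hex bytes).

MEM[0x1e,0x06,0x1b,0x0d] = ec 1e df a1

  after D0: wrote 8B at 0x19 = fcd609391eac35d9
  after D1: wrote 5B at 0x07 = 8fd2dfa81e
  after D2: wrote 6B at 0x19 = 8fd2dfa81eec
  after D3: wrote 4B at 0x04 = dfa81eec
query mem[0x1e]=0xec, mem[0x06]=0x1e, mem[0x1b]=0xdf, mem[0x0d]=0xa1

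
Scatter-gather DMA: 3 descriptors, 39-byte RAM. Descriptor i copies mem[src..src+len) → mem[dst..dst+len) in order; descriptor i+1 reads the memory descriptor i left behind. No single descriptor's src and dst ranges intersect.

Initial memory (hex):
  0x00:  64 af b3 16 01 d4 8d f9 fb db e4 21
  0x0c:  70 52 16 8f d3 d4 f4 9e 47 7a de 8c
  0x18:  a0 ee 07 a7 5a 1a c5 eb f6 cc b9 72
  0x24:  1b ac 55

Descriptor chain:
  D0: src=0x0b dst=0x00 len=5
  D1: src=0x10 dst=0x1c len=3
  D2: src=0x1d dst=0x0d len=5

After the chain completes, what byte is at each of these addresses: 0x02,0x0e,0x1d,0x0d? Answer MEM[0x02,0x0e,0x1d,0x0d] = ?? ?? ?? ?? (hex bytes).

#0 dst[0x00+5] := {0x21,0x70,0x52,0x16,0x8f}
#1 dst[0x1c+3] := {0xd3,0xd4,0xf4}
#2 dst[0x0d+5] := {0xd4,0xf4,0xeb,0xf6,0xcc}
query mem[0x02]=0x52, mem[0x0e]=0xf4, mem[0x1d]=0xd4, mem[0x0d]=0xd4

MEM[0x02,0x0e,0x1d,0x0d] = 52 f4 d4 d4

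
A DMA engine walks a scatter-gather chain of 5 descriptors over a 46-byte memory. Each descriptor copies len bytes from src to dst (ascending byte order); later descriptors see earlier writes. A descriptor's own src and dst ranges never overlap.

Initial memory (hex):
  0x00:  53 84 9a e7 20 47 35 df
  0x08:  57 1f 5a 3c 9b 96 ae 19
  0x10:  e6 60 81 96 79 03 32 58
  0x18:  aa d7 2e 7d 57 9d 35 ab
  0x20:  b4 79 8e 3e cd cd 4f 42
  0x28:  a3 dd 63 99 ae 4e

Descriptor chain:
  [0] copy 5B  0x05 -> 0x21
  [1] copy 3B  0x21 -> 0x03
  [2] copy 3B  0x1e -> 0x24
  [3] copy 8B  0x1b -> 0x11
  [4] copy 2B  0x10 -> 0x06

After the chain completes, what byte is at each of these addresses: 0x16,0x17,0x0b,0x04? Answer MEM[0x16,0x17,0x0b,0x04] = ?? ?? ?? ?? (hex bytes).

MEM[0x16,0x17,0x0b,0x04] = b4 47 3c 35

#0 dst[0x21+5] := {0x47,0x35,0xdf,0x57,0x1f}
#1 dst[0x03+3] := {0x47,0x35,0xdf}
#2 dst[0x24+3] := {0x35,0xab,0xb4}
#3 dst[0x11+8] := {0x7d,0x57,0x9d,0x35,0xab,0xb4,0x47,0x35}
#4 dst[0x06+2] := {0xe6,0x7d}
query mem[0x16]=0xb4, mem[0x17]=0x47, mem[0x0b]=0x3c, mem[0x04]=0x35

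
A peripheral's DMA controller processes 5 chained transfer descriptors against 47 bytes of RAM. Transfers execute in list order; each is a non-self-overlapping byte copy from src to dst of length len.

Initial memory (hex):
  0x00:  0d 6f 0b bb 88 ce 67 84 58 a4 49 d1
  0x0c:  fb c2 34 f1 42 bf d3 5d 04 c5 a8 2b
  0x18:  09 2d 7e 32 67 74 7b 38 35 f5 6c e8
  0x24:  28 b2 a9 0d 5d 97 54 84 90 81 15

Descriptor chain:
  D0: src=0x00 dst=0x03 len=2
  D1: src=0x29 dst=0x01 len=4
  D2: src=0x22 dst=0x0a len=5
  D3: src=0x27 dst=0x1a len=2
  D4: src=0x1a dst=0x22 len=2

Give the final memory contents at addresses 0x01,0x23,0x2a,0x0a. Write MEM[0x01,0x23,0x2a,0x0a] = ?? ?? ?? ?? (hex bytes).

MEM[0x01,0x23,0x2a,0x0a] = 97 5d 54 6c

D0: mem[0x03..0x04] <- [0d 6f]
D1: mem[0x01..0x04] <- [97 54 84 90]
D2: mem[0x0a..0x0e] <- [6c e8 28 b2 a9]
D3: mem[0x1a..0x1b] <- [0d 5d]
D4: mem[0x22..0x23] <- [0d 5d]
query mem[0x01]=0x97, mem[0x23]=0x5d, mem[0x2a]=0x54, mem[0x0a]=0x6c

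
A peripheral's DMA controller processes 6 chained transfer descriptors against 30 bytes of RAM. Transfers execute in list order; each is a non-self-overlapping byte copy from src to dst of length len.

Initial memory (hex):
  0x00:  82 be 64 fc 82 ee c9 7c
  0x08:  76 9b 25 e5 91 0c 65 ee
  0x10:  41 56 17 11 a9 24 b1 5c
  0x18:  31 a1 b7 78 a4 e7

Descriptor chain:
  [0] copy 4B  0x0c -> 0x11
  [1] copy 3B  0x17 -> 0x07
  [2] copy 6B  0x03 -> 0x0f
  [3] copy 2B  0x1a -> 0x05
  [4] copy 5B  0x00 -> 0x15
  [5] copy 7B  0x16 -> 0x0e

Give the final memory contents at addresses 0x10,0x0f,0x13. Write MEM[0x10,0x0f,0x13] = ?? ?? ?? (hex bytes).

MEM[0x10,0x0f,0x13] = fc 64 78

#0 dst[0x11+4] := {0x91,0x0c,0x65,0xee}
#1 dst[0x07+3] := {0x5c,0x31,0xa1}
#2 dst[0x0f+6] := {0xfc,0x82,0xee,0xc9,0x5c,0x31}
#3 dst[0x05+2] := {0xb7,0x78}
#4 dst[0x15+5] := {0x82,0xbe,0x64,0xfc,0x82}
#5 dst[0x0e+7] := {0xbe,0x64,0xfc,0x82,0xb7,0x78,0xa4}
query mem[0x10]=0xfc, mem[0x0f]=0x64, mem[0x13]=0x78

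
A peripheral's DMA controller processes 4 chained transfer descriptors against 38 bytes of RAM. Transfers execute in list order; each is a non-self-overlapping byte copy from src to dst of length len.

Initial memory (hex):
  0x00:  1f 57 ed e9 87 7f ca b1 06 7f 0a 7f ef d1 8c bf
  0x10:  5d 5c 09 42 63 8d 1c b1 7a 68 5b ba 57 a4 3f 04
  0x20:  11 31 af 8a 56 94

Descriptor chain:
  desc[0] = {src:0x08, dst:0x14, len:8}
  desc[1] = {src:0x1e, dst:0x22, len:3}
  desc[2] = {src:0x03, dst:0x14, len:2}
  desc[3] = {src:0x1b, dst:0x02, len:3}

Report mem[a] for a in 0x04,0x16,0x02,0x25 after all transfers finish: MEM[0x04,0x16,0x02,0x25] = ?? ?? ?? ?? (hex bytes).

[0] 0x08->0x14 len=8 : 06 7f 0a 7f ef d1 8c bf
[1] 0x1e->0x22 len=3 : 3f 04 11
[2] 0x03->0x14 len=2 : e9 87
[3] 0x1b->0x02 len=3 : bf 57 a4
query mem[0x04]=0xa4, mem[0x16]=0x0a, mem[0x02]=0xbf, mem[0x25]=0x94

MEM[0x04,0x16,0x02,0x25] = a4 0a bf 94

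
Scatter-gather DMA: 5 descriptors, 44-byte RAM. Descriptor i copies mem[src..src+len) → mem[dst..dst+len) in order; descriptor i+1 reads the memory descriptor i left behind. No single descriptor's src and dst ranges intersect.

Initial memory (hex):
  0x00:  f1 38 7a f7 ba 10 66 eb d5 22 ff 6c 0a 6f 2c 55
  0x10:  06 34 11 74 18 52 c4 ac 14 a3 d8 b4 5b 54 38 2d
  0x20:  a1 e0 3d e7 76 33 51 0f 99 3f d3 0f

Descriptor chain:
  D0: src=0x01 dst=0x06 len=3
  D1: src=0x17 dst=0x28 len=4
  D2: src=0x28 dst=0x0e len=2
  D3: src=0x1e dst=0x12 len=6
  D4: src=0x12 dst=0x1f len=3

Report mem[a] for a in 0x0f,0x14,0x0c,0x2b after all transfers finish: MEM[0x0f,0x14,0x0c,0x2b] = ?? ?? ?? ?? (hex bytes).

MEM[0x0f,0x14,0x0c,0x2b] = 14 a1 0a d8

#0 dst[0x06+3] := {0x38,0x7a,0xf7}
#1 dst[0x28+4] := {0xac,0x14,0xa3,0xd8}
#2 dst[0x0e+2] := {0xac,0x14}
#3 dst[0x12+6] := {0x38,0x2d,0xa1,0xe0,0x3d,0xe7}
#4 dst[0x1f+3] := {0x38,0x2d,0xa1}
query mem[0x0f]=0x14, mem[0x14]=0xa1, mem[0x0c]=0x0a, mem[0x2b]=0xd8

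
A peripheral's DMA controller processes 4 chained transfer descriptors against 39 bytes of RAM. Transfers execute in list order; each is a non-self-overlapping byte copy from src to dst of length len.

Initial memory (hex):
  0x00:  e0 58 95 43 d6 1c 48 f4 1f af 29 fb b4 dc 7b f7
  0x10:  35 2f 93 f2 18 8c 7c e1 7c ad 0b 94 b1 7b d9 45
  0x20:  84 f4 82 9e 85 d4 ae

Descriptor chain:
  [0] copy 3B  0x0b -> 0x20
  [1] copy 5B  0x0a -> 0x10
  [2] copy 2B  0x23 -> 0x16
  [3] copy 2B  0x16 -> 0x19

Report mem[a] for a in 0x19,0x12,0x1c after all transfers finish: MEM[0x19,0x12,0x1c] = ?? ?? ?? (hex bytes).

MEM[0x19,0x12,0x1c] = 9e b4 b1

[0] 0x0b->0x20 len=3 : fb b4 dc
[1] 0x0a->0x10 len=5 : 29 fb b4 dc 7b
[2] 0x23->0x16 len=2 : 9e 85
[3] 0x16->0x19 len=2 : 9e 85
query mem[0x19]=0x9e, mem[0x12]=0xb4, mem[0x1c]=0xb1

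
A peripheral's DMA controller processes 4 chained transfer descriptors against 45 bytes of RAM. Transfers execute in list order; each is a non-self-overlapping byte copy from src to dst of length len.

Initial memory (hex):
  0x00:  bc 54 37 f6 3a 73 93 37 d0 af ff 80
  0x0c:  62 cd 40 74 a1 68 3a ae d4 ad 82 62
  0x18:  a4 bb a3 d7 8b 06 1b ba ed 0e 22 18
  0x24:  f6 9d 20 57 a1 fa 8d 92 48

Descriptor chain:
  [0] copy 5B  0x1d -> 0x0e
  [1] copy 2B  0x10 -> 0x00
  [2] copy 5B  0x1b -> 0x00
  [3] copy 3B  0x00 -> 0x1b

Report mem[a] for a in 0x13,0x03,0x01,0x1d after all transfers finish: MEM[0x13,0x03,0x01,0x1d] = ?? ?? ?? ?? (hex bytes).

MEM[0x13,0x03,0x01,0x1d] = ae 1b 8b 06

  after D0: wrote 5B at 0x0e = 061bbaed0e
  after D1: wrote 2B at 0x00 = baed
  after D2: wrote 5B at 0x00 = d78b061bba
  after D3: wrote 3B at 0x1b = d78b06
query mem[0x13]=0xae, mem[0x03]=0x1b, mem[0x01]=0x8b, mem[0x1d]=0x06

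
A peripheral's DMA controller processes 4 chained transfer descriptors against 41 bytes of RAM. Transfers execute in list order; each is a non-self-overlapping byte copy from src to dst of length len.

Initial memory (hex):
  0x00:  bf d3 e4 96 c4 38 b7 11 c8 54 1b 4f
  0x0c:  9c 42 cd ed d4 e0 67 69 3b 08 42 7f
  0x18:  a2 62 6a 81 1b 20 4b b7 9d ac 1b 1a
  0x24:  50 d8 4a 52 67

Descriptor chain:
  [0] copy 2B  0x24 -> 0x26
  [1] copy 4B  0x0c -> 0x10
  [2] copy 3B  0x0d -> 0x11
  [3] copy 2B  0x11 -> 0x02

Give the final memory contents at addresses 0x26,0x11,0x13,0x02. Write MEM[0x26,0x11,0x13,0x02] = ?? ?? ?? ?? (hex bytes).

D0: mem[0x26..0x27] <- [50 d8]
D1: mem[0x10..0x13] <- [9c 42 cd ed]
D2: mem[0x11..0x13] <- [42 cd ed]
D3: mem[0x02..0x03] <- [42 cd]
query mem[0x26]=0x50, mem[0x11]=0x42, mem[0x13]=0xed, mem[0x02]=0x42

MEM[0x26,0x11,0x13,0x02] = 50 42 ed 42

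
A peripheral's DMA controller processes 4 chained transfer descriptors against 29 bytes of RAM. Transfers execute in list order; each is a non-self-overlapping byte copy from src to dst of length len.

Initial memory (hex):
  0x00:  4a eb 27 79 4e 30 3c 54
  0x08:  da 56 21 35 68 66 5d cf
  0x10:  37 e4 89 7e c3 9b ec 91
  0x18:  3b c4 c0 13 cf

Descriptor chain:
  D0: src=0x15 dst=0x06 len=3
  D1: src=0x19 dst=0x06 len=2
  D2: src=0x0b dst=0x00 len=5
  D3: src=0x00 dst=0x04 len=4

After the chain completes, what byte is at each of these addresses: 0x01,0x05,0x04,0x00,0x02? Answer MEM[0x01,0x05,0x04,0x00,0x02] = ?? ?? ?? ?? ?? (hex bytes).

MEM[0x01,0x05,0x04,0x00,0x02] = 68 68 35 35 66

D0: mem[0x06..0x08] <- [9b ec 91]
D1: mem[0x06..0x07] <- [c4 c0]
D2: mem[0x00..0x04] <- [35 68 66 5d cf]
D3: mem[0x04..0x07] <- [35 68 66 5d]
query mem[0x01]=0x68, mem[0x05]=0x68, mem[0x04]=0x35, mem[0x00]=0x35, mem[0x02]=0x66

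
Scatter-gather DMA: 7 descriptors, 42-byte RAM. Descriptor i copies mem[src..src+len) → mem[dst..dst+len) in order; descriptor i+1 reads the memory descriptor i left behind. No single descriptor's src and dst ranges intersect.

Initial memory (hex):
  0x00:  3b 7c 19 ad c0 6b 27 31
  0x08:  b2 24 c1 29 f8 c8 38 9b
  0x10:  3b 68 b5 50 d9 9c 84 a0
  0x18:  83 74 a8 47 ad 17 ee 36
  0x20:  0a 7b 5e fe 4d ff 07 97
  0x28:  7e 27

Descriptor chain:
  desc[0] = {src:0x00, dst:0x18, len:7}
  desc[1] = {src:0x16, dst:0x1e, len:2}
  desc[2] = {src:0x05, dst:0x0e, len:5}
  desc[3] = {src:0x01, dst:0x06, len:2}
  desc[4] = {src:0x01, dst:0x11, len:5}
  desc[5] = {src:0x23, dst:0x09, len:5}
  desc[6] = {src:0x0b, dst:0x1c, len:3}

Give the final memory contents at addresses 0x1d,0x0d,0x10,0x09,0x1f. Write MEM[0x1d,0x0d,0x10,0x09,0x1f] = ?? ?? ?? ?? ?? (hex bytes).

MEM[0x1d,0x0d,0x10,0x09,0x1f] = 07 97 31 fe a0

#0 dst[0x18+7] := {0x3b,0x7c,0x19,0xad,0xc0,0x6b,0x27}
#1 dst[0x1e+2] := {0x84,0xa0}
#2 dst[0x0e+5] := {0x6b,0x27,0x31,0xb2,0x24}
#3 dst[0x06+2] := {0x7c,0x19}
#4 dst[0x11+5] := {0x7c,0x19,0xad,0xc0,0x6b}
#5 dst[0x09+5] := {0xfe,0x4d,0xff,0x07,0x97}
#6 dst[0x1c+3] := {0xff,0x07,0x97}
query mem[0x1d]=0x07, mem[0x0d]=0x97, mem[0x10]=0x31, mem[0x09]=0xfe, mem[0x1f]=0xa0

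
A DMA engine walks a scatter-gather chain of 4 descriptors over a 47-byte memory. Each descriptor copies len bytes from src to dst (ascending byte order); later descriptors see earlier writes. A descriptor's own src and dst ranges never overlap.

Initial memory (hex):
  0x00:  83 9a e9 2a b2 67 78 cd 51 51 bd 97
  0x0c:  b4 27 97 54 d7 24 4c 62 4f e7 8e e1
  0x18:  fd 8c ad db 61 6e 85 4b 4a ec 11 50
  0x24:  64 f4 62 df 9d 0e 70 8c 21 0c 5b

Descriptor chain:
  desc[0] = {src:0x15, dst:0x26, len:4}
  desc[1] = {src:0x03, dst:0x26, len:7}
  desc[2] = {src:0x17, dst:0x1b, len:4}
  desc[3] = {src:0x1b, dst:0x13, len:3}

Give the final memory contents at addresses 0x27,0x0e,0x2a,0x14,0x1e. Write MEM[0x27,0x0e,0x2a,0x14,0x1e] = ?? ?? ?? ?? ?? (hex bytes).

MEM[0x27,0x0e,0x2a,0x14,0x1e] = b2 97 cd fd ad

  after D0: wrote 4B at 0x26 = e78ee1fd
  after D1: wrote 7B at 0x26 = 2ab26778cd5151
  after D2: wrote 4B at 0x1b = e1fd8cad
  after D3: wrote 3B at 0x13 = e1fd8c
query mem[0x27]=0xb2, mem[0x0e]=0x97, mem[0x2a]=0xcd, mem[0x14]=0xfd, mem[0x1e]=0xad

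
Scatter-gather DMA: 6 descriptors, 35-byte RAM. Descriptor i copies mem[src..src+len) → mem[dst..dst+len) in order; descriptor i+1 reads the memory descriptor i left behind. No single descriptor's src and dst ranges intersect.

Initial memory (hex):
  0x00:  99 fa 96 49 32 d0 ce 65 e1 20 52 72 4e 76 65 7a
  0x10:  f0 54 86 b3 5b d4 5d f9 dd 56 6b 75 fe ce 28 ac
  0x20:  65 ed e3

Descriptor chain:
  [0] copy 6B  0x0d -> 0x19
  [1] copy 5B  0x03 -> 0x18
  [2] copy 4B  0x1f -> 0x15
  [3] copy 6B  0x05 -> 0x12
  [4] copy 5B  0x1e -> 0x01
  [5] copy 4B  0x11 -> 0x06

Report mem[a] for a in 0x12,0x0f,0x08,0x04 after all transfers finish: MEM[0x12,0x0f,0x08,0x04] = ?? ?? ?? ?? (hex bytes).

MEM[0x12,0x0f,0x08,0x04] = d0 7a ce ed

#0 dst[0x19+6] := {0x76,0x65,0x7a,0xf0,0x54,0x86}
#1 dst[0x18+5] := {0x49,0x32,0xd0,0xce,0x65}
#2 dst[0x15+4] := {0xac,0x65,0xed,0xe3}
#3 dst[0x12+6] := {0xd0,0xce,0x65,0xe1,0x20,0x52}
#4 dst[0x01+5] := {0x86,0xac,0x65,0xed,0xe3}
#5 dst[0x06+4] := {0x54,0xd0,0xce,0x65}
query mem[0x12]=0xd0, mem[0x0f]=0x7a, mem[0x08]=0xce, mem[0x04]=0xed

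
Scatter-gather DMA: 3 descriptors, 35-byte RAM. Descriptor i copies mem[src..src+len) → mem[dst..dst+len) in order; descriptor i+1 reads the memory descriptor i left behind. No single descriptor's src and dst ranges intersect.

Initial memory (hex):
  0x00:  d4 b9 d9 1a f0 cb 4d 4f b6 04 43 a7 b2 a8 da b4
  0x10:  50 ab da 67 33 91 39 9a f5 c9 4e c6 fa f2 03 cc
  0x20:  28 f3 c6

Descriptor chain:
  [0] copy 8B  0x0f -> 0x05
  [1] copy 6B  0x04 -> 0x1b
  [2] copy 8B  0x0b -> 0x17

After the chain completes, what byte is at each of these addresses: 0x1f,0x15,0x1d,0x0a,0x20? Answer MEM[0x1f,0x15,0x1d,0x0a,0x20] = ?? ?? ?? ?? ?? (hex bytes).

[0] 0x0f->0x05 len=8 : b4 50 ab da 67 33 91 39
[1] 0x04->0x1b len=6 : f0 b4 50 ab da 67
[2] 0x0b->0x17 len=8 : 91 39 a8 da b4 50 ab da
query mem[0x1f]=0xda, mem[0x15]=0x91, mem[0x1d]=0xab, mem[0x0a]=0x33, mem[0x20]=0x67

MEM[0x1f,0x15,0x1d,0x0a,0x20] = da 91 ab 33 67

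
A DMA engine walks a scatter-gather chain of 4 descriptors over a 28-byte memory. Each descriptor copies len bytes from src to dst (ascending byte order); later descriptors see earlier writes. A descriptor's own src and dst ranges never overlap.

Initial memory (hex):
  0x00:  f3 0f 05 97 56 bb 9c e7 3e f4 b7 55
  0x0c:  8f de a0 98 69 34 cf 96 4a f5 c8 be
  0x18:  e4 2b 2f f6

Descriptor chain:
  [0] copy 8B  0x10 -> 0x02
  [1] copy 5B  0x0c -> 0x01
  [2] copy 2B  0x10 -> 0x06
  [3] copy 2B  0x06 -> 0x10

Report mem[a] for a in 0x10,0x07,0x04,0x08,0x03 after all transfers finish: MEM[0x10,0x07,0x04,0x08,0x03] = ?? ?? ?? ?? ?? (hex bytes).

[0] 0x10->0x02 len=8 : 69 34 cf 96 4a f5 c8 be
[1] 0x0c->0x01 len=5 : 8f de a0 98 69
[2] 0x10->0x06 len=2 : 69 34
[3] 0x06->0x10 len=2 : 69 34
query mem[0x10]=0x69, mem[0x07]=0x34, mem[0x04]=0x98, mem[0x08]=0xc8, mem[0x03]=0xa0

MEM[0x10,0x07,0x04,0x08,0x03] = 69 34 98 c8 a0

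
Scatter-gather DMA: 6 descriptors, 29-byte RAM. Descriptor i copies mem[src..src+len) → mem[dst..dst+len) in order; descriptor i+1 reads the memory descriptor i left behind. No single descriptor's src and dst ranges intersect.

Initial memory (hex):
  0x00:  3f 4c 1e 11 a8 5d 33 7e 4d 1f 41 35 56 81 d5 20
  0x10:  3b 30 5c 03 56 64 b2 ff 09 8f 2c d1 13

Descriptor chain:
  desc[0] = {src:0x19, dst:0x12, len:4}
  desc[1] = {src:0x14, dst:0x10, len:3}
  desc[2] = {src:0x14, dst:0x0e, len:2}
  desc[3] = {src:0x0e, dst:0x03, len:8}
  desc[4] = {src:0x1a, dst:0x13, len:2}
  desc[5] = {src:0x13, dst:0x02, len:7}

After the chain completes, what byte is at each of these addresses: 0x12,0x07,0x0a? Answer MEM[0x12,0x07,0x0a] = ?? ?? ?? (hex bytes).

MEM[0x12,0x07,0x0a] = b2 09 13

  after D0: wrote 4B at 0x12 = 8f2cd113
  after D1: wrote 3B at 0x10 = d113b2
  after D2: wrote 2B at 0x0e = d113
  after D3: wrote 8B at 0x03 = d113d113b22cd113
  after D4: wrote 2B at 0x13 = 2cd1
  after D5: wrote 7B at 0x02 = 2cd113b2ff098f
query mem[0x12]=0xb2, mem[0x07]=0x09, mem[0x0a]=0x13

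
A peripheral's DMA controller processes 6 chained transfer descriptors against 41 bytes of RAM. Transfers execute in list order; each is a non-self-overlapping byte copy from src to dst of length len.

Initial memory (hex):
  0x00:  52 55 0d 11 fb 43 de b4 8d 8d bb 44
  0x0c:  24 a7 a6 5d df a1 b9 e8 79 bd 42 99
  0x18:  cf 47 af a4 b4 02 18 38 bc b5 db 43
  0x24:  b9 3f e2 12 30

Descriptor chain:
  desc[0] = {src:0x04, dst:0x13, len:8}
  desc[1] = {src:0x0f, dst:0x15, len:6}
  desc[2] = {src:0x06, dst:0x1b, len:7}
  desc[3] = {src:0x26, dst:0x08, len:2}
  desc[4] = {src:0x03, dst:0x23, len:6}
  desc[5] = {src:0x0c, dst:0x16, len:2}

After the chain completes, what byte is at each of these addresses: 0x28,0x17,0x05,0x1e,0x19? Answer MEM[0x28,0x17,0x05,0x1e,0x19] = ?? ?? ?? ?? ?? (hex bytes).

MEM[0x28,0x17,0x05,0x1e,0x19] = e2 a7 43 8d fb

D0: mem[0x13..0x1a] <- [fb 43 de b4 8d 8d bb 44]
D1: mem[0x15..0x1a] <- [5d df a1 b9 fb 43]
D2: mem[0x1b..0x21] <- [de b4 8d 8d bb 44 24]
D3: mem[0x08..0x09] <- [e2 12]
D4: mem[0x23..0x28] <- [11 fb 43 de b4 e2]
D5: mem[0x16..0x17] <- [24 a7]
query mem[0x28]=0xe2, mem[0x17]=0xa7, mem[0x05]=0x43, mem[0x1e]=0x8d, mem[0x19]=0xfb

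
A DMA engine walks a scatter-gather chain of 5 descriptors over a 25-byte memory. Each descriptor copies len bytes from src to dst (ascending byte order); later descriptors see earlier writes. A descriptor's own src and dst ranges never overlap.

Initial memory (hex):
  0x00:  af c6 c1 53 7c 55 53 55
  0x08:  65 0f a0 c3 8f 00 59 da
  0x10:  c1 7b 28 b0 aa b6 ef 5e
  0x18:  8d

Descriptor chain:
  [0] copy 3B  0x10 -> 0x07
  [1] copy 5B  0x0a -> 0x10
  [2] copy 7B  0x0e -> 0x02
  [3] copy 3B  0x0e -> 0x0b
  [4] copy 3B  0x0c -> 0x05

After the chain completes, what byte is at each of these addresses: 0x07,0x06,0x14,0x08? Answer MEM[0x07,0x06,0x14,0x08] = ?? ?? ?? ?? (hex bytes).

  after D0: wrote 3B at 0x07 = c17b28
  after D1: wrote 5B at 0x10 = a0c38f0059
  after D2: wrote 7B at 0x02 = 59daa0c38f0059
  after D3: wrote 3B at 0x0b = 59daa0
  after D4: wrote 3B at 0x05 = daa059
query mem[0x07]=0x59, mem[0x06]=0xa0, mem[0x14]=0x59, mem[0x08]=0x59

MEM[0x07,0x06,0x14,0x08] = 59 a0 59 59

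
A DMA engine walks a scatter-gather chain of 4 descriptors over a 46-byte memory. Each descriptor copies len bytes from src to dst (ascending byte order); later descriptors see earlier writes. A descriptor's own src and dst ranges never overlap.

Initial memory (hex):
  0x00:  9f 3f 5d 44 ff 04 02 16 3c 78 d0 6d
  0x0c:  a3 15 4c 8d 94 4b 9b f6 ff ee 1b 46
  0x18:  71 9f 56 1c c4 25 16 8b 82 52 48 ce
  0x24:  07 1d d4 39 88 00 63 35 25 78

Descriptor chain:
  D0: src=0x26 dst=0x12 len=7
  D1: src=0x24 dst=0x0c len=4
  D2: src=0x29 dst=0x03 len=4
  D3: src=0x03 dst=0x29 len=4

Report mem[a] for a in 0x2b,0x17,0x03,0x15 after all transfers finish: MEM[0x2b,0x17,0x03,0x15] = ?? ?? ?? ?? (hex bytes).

  after D0: wrote 7B at 0x12 = d4398800633525
  after D1: wrote 4B at 0x0c = 071dd439
  after D2: wrote 4B at 0x03 = 00633525
  after D3: wrote 4B at 0x29 = 00633525
query mem[0x2b]=0x35, mem[0x17]=0x35, mem[0x03]=0x00, mem[0x15]=0x00

MEM[0x2b,0x17,0x03,0x15] = 35 35 00 00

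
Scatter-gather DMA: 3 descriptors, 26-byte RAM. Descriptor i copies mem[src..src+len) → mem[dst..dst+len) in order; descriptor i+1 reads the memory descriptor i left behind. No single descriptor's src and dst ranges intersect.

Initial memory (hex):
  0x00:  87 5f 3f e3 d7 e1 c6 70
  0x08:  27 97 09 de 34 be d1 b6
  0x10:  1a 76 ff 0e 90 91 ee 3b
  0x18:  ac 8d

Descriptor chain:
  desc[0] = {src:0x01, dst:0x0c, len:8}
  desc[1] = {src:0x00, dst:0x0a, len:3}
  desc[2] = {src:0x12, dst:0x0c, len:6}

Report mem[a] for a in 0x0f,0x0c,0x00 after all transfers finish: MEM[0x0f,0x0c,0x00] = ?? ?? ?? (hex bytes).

MEM[0x0f,0x0c,0x00] = 91 70 87

D0: mem[0x0c..0x13] <- [5f 3f e3 d7 e1 c6 70 27]
D1: mem[0x0a..0x0c] <- [87 5f 3f]
D2: mem[0x0c..0x11] <- [70 27 90 91 ee 3b]
query mem[0x0f]=0x91, mem[0x0c]=0x70, mem[0x00]=0x87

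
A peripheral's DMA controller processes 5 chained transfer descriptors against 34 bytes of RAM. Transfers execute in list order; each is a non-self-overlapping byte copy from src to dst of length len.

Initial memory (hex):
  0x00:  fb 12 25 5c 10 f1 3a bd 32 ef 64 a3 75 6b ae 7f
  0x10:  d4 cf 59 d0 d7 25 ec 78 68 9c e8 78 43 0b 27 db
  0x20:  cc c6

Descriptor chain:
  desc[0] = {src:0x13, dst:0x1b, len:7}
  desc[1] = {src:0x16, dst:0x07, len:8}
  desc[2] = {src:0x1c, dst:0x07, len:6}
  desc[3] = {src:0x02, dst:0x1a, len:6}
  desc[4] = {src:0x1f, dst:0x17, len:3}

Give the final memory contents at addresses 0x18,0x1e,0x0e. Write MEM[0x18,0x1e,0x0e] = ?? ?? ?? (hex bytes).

  after D0: wrote 7B at 0x1b = d0d725ec78689c
  after D1: wrote 8B at 0x07 = ec78689ce8d0d725
  after D2: wrote 6B at 0x07 = d725ec78689c
  after D3: wrote 6B at 0x1a = 255c10f13ad7
  after D4: wrote 3B at 0x17 = d7689c
query mem[0x18]=0x68, mem[0x1e]=0x3a, mem[0x0e]=0x25

MEM[0x18,0x1e,0x0e] = 68 3a 25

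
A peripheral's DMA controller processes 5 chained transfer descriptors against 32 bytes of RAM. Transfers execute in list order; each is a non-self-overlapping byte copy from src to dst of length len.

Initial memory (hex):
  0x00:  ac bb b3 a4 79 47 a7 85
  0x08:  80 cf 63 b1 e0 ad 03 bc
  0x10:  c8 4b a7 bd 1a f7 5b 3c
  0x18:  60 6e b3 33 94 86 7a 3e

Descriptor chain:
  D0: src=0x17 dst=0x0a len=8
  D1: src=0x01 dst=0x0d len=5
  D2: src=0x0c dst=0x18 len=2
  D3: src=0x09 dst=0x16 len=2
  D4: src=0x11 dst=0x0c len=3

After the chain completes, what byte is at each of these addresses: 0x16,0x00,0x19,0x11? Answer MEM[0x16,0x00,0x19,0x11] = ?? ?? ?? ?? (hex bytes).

MEM[0x16,0x00,0x19,0x11] = cf ac bb 47

D0: mem[0x0a..0x11] <- [3c 60 6e b3 33 94 86 7a]
D1: mem[0x0d..0x11] <- [bb b3 a4 79 47]
D2: mem[0x18..0x19] <- [6e bb]
D3: mem[0x16..0x17] <- [cf 3c]
D4: mem[0x0c..0x0e] <- [47 a7 bd]
query mem[0x16]=0xcf, mem[0x00]=0xac, mem[0x19]=0xbb, mem[0x11]=0x47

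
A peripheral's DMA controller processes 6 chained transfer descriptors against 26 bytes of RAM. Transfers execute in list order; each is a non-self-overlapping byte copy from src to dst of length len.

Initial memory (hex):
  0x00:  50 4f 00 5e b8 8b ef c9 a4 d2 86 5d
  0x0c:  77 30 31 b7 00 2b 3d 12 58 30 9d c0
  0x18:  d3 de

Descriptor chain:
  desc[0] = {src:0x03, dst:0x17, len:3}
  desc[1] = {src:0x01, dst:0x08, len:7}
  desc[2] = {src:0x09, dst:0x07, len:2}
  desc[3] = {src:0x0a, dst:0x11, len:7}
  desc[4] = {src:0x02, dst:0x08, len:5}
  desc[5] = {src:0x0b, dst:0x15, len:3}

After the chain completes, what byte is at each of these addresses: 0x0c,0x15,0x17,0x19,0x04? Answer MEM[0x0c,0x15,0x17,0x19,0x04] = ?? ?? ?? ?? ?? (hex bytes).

MEM[0x0c,0x15,0x17,0x19,0x04] = ef 8b ef 8b b8

[0] 0x03->0x17 len=3 : 5e b8 8b
[1] 0x01->0x08 len=7 : 4f 00 5e b8 8b ef c9
[2] 0x09->0x07 len=2 : 00 5e
[3] 0x0a->0x11 len=7 : 5e b8 8b ef c9 b7 00
[4] 0x02->0x08 len=5 : 00 5e b8 8b ef
[5] 0x0b->0x15 len=3 : 8b ef ef
query mem[0x0c]=0xef, mem[0x15]=0x8b, mem[0x17]=0xef, mem[0x19]=0x8b, mem[0x04]=0xb8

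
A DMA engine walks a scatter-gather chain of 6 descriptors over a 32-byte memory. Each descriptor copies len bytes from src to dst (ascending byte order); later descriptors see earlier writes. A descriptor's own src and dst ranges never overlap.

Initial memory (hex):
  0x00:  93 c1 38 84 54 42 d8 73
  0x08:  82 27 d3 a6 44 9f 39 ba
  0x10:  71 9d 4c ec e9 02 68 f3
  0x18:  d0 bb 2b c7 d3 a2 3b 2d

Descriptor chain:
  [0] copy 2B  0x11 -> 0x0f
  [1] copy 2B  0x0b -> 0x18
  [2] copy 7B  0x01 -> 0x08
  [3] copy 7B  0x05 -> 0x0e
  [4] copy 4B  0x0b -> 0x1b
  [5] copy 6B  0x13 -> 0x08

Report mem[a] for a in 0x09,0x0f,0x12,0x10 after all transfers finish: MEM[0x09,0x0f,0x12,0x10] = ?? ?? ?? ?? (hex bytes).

MEM[0x09,0x0f,0x12,0x10] = 54 d8 38 73

[0] 0x11->0x0f len=2 : 9d 4c
[1] 0x0b->0x18 len=2 : a6 44
[2] 0x01->0x08 len=7 : c1 38 84 54 42 d8 73
[3] 0x05->0x0e len=7 : 42 d8 73 c1 38 84 54
[4] 0x0b->0x1b len=4 : 54 42 d8 42
[5] 0x13->0x08 len=6 : 84 54 02 68 f3 a6
query mem[0x09]=0x54, mem[0x0f]=0xd8, mem[0x12]=0x38, mem[0x10]=0x73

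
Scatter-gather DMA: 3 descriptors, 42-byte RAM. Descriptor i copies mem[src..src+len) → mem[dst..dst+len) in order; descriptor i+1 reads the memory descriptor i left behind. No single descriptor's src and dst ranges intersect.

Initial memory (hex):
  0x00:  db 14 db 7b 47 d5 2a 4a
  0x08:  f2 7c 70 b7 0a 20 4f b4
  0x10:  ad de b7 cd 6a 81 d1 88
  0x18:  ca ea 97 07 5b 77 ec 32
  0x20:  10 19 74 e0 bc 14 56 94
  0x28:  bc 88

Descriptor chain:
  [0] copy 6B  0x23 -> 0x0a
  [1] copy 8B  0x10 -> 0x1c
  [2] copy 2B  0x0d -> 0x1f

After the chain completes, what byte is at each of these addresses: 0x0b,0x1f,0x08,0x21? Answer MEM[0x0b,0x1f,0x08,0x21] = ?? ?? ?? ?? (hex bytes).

MEM[0x0b,0x1f,0x08,0x21] = bc 56 f2 81

D0: mem[0x0a..0x0f] <- [e0 bc 14 56 94 bc]
D1: mem[0x1c..0x23] <- [ad de b7 cd 6a 81 d1 88]
D2: mem[0x1f..0x20] <- [56 94]
query mem[0x0b]=0xbc, mem[0x1f]=0x56, mem[0x08]=0xf2, mem[0x21]=0x81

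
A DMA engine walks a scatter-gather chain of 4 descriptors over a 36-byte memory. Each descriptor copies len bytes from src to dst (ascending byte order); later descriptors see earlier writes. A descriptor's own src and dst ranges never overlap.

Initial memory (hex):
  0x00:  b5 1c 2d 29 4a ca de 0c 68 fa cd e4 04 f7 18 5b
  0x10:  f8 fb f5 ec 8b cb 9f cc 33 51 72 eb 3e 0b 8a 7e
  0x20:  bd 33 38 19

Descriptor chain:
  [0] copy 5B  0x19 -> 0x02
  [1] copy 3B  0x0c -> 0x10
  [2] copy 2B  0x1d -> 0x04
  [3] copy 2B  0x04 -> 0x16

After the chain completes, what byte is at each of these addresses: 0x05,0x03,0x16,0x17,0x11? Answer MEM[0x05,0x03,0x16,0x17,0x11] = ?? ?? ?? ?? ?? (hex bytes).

D0: mem[0x02..0x06] <- [51 72 eb 3e 0b]
D1: mem[0x10..0x12] <- [04 f7 18]
D2: mem[0x04..0x05] <- [0b 8a]
D3: mem[0x16..0x17] <- [0b 8a]
query mem[0x05]=0x8a, mem[0x03]=0x72, mem[0x16]=0x0b, mem[0x17]=0x8a, mem[0x11]=0xf7

MEM[0x05,0x03,0x16,0x17,0x11] = 8a 72 0b 8a f7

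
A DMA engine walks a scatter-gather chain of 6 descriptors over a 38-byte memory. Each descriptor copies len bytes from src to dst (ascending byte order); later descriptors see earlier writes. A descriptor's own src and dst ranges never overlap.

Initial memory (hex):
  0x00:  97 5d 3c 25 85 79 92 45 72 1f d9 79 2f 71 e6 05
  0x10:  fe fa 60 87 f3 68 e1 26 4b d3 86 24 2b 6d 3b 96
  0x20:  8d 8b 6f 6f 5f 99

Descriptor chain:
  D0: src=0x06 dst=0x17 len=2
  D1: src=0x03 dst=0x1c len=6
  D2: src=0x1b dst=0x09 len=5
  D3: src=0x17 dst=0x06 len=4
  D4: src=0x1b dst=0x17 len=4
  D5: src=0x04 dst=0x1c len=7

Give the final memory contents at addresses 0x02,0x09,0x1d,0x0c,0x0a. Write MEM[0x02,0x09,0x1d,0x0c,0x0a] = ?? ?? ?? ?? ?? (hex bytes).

  after D0: wrote 2B at 0x17 = 9245
  after D1: wrote 6B at 0x1c = 258579924572
  after D2: wrote 5B at 0x09 = 2425857992
  after D3: wrote 4B at 0x06 = 9245d386
  after D4: wrote 4B at 0x17 = 24258579
  after D5: wrote 7B at 0x1c = 85799245d38625
query mem[0x02]=0x3c, mem[0x09]=0x86, mem[0x1d]=0x79, mem[0x0c]=0x79, mem[0x0a]=0x25

MEM[0x02,0x09,0x1d,0x0c,0x0a] = 3c 86 79 79 25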